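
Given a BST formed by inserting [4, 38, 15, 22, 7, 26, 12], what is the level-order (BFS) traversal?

Tree insertion order: [4, 38, 15, 22, 7, 26, 12]
Tree (level-order array): [4, None, 38, 15, None, 7, 22, None, 12, None, 26]
BFS from the root, enqueuing left then right child of each popped node:
  queue [4] -> pop 4, enqueue [38], visited so far: [4]
  queue [38] -> pop 38, enqueue [15], visited so far: [4, 38]
  queue [15] -> pop 15, enqueue [7, 22], visited so far: [4, 38, 15]
  queue [7, 22] -> pop 7, enqueue [12], visited so far: [4, 38, 15, 7]
  queue [22, 12] -> pop 22, enqueue [26], visited so far: [4, 38, 15, 7, 22]
  queue [12, 26] -> pop 12, enqueue [none], visited so far: [4, 38, 15, 7, 22, 12]
  queue [26] -> pop 26, enqueue [none], visited so far: [4, 38, 15, 7, 22, 12, 26]
Result: [4, 38, 15, 7, 22, 12, 26]


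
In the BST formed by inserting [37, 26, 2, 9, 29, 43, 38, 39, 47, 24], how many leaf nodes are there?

Tree built from: [37, 26, 2, 9, 29, 43, 38, 39, 47, 24]
Tree (level-order array): [37, 26, 43, 2, 29, 38, 47, None, 9, None, None, None, 39, None, None, None, 24]
Rule: A leaf has 0 children.
Per-node child counts:
  node 37: 2 child(ren)
  node 26: 2 child(ren)
  node 2: 1 child(ren)
  node 9: 1 child(ren)
  node 24: 0 child(ren)
  node 29: 0 child(ren)
  node 43: 2 child(ren)
  node 38: 1 child(ren)
  node 39: 0 child(ren)
  node 47: 0 child(ren)
Matching nodes: [24, 29, 39, 47]
Count of leaf nodes: 4


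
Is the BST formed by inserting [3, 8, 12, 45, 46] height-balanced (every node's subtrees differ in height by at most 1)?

Tree (level-order array): [3, None, 8, None, 12, None, 45, None, 46]
Definition: a tree is height-balanced if, at every node, |h(left) - h(right)| <= 1 (empty subtree has height -1).
Bottom-up per-node check:
  node 46: h_left=-1, h_right=-1, diff=0 [OK], height=0
  node 45: h_left=-1, h_right=0, diff=1 [OK], height=1
  node 12: h_left=-1, h_right=1, diff=2 [FAIL (|-1-1|=2 > 1)], height=2
  node 8: h_left=-1, h_right=2, diff=3 [FAIL (|-1-2|=3 > 1)], height=3
  node 3: h_left=-1, h_right=3, diff=4 [FAIL (|-1-3|=4 > 1)], height=4
Node 12 violates the condition: |-1 - 1| = 2 > 1.
Result: Not balanced


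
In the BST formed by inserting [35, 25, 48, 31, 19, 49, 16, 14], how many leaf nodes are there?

Tree built from: [35, 25, 48, 31, 19, 49, 16, 14]
Tree (level-order array): [35, 25, 48, 19, 31, None, 49, 16, None, None, None, None, None, 14]
Rule: A leaf has 0 children.
Per-node child counts:
  node 35: 2 child(ren)
  node 25: 2 child(ren)
  node 19: 1 child(ren)
  node 16: 1 child(ren)
  node 14: 0 child(ren)
  node 31: 0 child(ren)
  node 48: 1 child(ren)
  node 49: 0 child(ren)
Matching nodes: [14, 31, 49]
Count of leaf nodes: 3


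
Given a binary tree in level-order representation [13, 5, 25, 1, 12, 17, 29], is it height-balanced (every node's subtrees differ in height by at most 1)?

Tree (level-order array): [13, 5, 25, 1, 12, 17, 29]
Definition: a tree is height-balanced if, at every node, |h(left) - h(right)| <= 1 (empty subtree has height -1).
Bottom-up per-node check:
  node 1: h_left=-1, h_right=-1, diff=0 [OK], height=0
  node 12: h_left=-1, h_right=-1, diff=0 [OK], height=0
  node 5: h_left=0, h_right=0, diff=0 [OK], height=1
  node 17: h_left=-1, h_right=-1, diff=0 [OK], height=0
  node 29: h_left=-1, h_right=-1, diff=0 [OK], height=0
  node 25: h_left=0, h_right=0, diff=0 [OK], height=1
  node 13: h_left=1, h_right=1, diff=0 [OK], height=2
All nodes satisfy the balance condition.
Result: Balanced


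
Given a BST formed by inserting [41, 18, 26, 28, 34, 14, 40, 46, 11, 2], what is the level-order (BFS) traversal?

Tree insertion order: [41, 18, 26, 28, 34, 14, 40, 46, 11, 2]
Tree (level-order array): [41, 18, 46, 14, 26, None, None, 11, None, None, 28, 2, None, None, 34, None, None, None, 40]
BFS from the root, enqueuing left then right child of each popped node:
  queue [41] -> pop 41, enqueue [18, 46], visited so far: [41]
  queue [18, 46] -> pop 18, enqueue [14, 26], visited so far: [41, 18]
  queue [46, 14, 26] -> pop 46, enqueue [none], visited so far: [41, 18, 46]
  queue [14, 26] -> pop 14, enqueue [11], visited so far: [41, 18, 46, 14]
  queue [26, 11] -> pop 26, enqueue [28], visited so far: [41, 18, 46, 14, 26]
  queue [11, 28] -> pop 11, enqueue [2], visited so far: [41, 18, 46, 14, 26, 11]
  queue [28, 2] -> pop 28, enqueue [34], visited so far: [41, 18, 46, 14, 26, 11, 28]
  queue [2, 34] -> pop 2, enqueue [none], visited so far: [41, 18, 46, 14, 26, 11, 28, 2]
  queue [34] -> pop 34, enqueue [40], visited so far: [41, 18, 46, 14, 26, 11, 28, 2, 34]
  queue [40] -> pop 40, enqueue [none], visited so far: [41, 18, 46, 14, 26, 11, 28, 2, 34, 40]
Result: [41, 18, 46, 14, 26, 11, 28, 2, 34, 40]


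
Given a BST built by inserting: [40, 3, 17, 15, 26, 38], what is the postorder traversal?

Tree insertion order: [40, 3, 17, 15, 26, 38]
Tree (level-order array): [40, 3, None, None, 17, 15, 26, None, None, None, 38]
Postorder traversal: [15, 38, 26, 17, 3, 40]


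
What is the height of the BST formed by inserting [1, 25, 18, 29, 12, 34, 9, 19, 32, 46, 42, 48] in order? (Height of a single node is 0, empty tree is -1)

Insertion order: [1, 25, 18, 29, 12, 34, 9, 19, 32, 46, 42, 48]
Tree (level-order array): [1, None, 25, 18, 29, 12, 19, None, 34, 9, None, None, None, 32, 46, None, None, None, None, 42, 48]
Compute height bottom-up (empty subtree = -1):
  height(9) = 1 + max(-1, -1) = 0
  height(12) = 1 + max(0, -1) = 1
  height(19) = 1 + max(-1, -1) = 0
  height(18) = 1 + max(1, 0) = 2
  height(32) = 1 + max(-1, -1) = 0
  height(42) = 1 + max(-1, -1) = 0
  height(48) = 1 + max(-1, -1) = 0
  height(46) = 1 + max(0, 0) = 1
  height(34) = 1 + max(0, 1) = 2
  height(29) = 1 + max(-1, 2) = 3
  height(25) = 1 + max(2, 3) = 4
  height(1) = 1 + max(-1, 4) = 5
Height = 5


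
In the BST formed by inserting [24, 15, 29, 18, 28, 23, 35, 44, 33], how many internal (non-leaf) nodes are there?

Tree built from: [24, 15, 29, 18, 28, 23, 35, 44, 33]
Tree (level-order array): [24, 15, 29, None, 18, 28, 35, None, 23, None, None, 33, 44]
Rule: An internal node has at least one child.
Per-node child counts:
  node 24: 2 child(ren)
  node 15: 1 child(ren)
  node 18: 1 child(ren)
  node 23: 0 child(ren)
  node 29: 2 child(ren)
  node 28: 0 child(ren)
  node 35: 2 child(ren)
  node 33: 0 child(ren)
  node 44: 0 child(ren)
Matching nodes: [24, 15, 18, 29, 35]
Count of internal (non-leaf) nodes: 5


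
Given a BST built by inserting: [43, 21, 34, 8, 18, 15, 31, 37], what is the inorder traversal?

Tree insertion order: [43, 21, 34, 8, 18, 15, 31, 37]
Tree (level-order array): [43, 21, None, 8, 34, None, 18, 31, 37, 15]
Inorder traversal: [8, 15, 18, 21, 31, 34, 37, 43]


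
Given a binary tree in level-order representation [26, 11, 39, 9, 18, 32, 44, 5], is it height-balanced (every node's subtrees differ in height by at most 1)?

Tree (level-order array): [26, 11, 39, 9, 18, 32, 44, 5]
Definition: a tree is height-balanced if, at every node, |h(left) - h(right)| <= 1 (empty subtree has height -1).
Bottom-up per-node check:
  node 5: h_left=-1, h_right=-1, diff=0 [OK], height=0
  node 9: h_left=0, h_right=-1, diff=1 [OK], height=1
  node 18: h_left=-1, h_right=-1, diff=0 [OK], height=0
  node 11: h_left=1, h_right=0, diff=1 [OK], height=2
  node 32: h_left=-1, h_right=-1, diff=0 [OK], height=0
  node 44: h_left=-1, h_right=-1, diff=0 [OK], height=0
  node 39: h_left=0, h_right=0, diff=0 [OK], height=1
  node 26: h_left=2, h_right=1, diff=1 [OK], height=3
All nodes satisfy the balance condition.
Result: Balanced


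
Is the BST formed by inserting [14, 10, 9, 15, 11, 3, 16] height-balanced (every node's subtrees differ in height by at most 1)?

Tree (level-order array): [14, 10, 15, 9, 11, None, 16, 3]
Definition: a tree is height-balanced if, at every node, |h(left) - h(right)| <= 1 (empty subtree has height -1).
Bottom-up per-node check:
  node 3: h_left=-1, h_right=-1, diff=0 [OK], height=0
  node 9: h_left=0, h_right=-1, diff=1 [OK], height=1
  node 11: h_left=-1, h_right=-1, diff=0 [OK], height=0
  node 10: h_left=1, h_right=0, diff=1 [OK], height=2
  node 16: h_left=-1, h_right=-1, diff=0 [OK], height=0
  node 15: h_left=-1, h_right=0, diff=1 [OK], height=1
  node 14: h_left=2, h_right=1, diff=1 [OK], height=3
All nodes satisfy the balance condition.
Result: Balanced


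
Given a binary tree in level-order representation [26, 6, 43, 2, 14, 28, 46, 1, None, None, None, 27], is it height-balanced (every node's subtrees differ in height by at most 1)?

Tree (level-order array): [26, 6, 43, 2, 14, 28, 46, 1, None, None, None, 27]
Definition: a tree is height-balanced if, at every node, |h(left) - h(right)| <= 1 (empty subtree has height -1).
Bottom-up per-node check:
  node 1: h_left=-1, h_right=-1, diff=0 [OK], height=0
  node 2: h_left=0, h_right=-1, diff=1 [OK], height=1
  node 14: h_left=-1, h_right=-1, diff=0 [OK], height=0
  node 6: h_left=1, h_right=0, diff=1 [OK], height=2
  node 27: h_left=-1, h_right=-1, diff=0 [OK], height=0
  node 28: h_left=0, h_right=-1, diff=1 [OK], height=1
  node 46: h_left=-1, h_right=-1, diff=0 [OK], height=0
  node 43: h_left=1, h_right=0, diff=1 [OK], height=2
  node 26: h_left=2, h_right=2, diff=0 [OK], height=3
All nodes satisfy the balance condition.
Result: Balanced


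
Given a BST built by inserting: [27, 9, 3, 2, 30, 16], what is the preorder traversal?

Tree insertion order: [27, 9, 3, 2, 30, 16]
Tree (level-order array): [27, 9, 30, 3, 16, None, None, 2]
Preorder traversal: [27, 9, 3, 2, 16, 30]


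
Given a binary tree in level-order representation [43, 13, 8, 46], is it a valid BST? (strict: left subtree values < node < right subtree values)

Level-order array: [43, 13, 8, 46]
Validate using subtree bounds (lo, hi): at each node, require lo < value < hi,
then recurse left with hi=value and right with lo=value.
Preorder trace (stopping at first violation):
  at node 43 with bounds (-inf, +inf): OK
  at node 13 with bounds (-inf, 43): OK
  at node 46 with bounds (-inf, 13): VIOLATION
Node 46 violates its bound: not (-inf < 46 < 13).
Result: Not a valid BST


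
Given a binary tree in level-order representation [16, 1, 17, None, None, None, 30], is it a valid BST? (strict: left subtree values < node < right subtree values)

Level-order array: [16, 1, 17, None, None, None, 30]
Validate using subtree bounds (lo, hi): at each node, require lo < value < hi,
then recurse left with hi=value and right with lo=value.
Preorder trace (stopping at first violation):
  at node 16 with bounds (-inf, +inf): OK
  at node 1 with bounds (-inf, 16): OK
  at node 17 with bounds (16, +inf): OK
  at node 30 with bounds (17, +inf): OK
No violation found at any node.
Result: Valid BST


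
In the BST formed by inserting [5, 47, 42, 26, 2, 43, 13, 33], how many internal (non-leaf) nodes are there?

Tree built from: [5, 47, 42, 26, 2, 43, 13, 33]
Tree (level-order array): [5, 2, 47, None, None, 42, None, 26, 43, 13, 33]
Rule: An internal node has at least one child.
Per-node child counts:
  node 5: 2 child(ren)
  node 2: 0 child(ren)
  node 47: 1 child(ren)
  node 42: 2 child(ren)
  node 26: 2 child(ren)
  node 13: 0 child(ren)
  node 33: 0 child(ren)
  node 43: 0 child(ren)
Matching nodes: [5, 47, 42, 26]
Count of internal (non-leaf) nodes: 4


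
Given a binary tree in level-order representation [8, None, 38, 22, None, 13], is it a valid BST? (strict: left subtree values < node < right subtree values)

Level-order array: [8, None, 38, 22, None, 13]
Validate using subtree bounds (lo, hi): at each node, require lo < value < hi,
then recurse left with hi=value and right with lo=value.
Preorder trace (stopping at first violation):
  at node 8 with bounds (-inf, +inf): OK
  at node 38 with bounds (8, +inf): OK
  at node 22 with bounds (8, 38): OK
  at node 13 with bounds (8, 22): OK
No violation found at any node.
Result: Valid BST


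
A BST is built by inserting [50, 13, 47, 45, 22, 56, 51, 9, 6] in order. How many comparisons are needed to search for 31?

Search path for 31: 50 -> 13 -> 47 -> 45 -> 22
Found: False
Comparisons: 5


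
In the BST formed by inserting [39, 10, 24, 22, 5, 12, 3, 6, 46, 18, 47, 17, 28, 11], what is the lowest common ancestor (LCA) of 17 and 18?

Tree insertion order: [39, 10, 24, 22, 5, 12, 3, 6, 46, 18, 47, 17, 28, 11]
Tree (level-order array): [39, 10, 46, 5, 24, None, 47, 3, 6, 22, 28, None, None, None, None, None, None, 12, None, None, None, 11, 18, None, None, 17]
In a BST, the LCA of p=17, q=18 is the first node v on the
root-to-leaf path with p <= v <= q (go left if both < v, right if both > v).
Walk from root:
  at 39: both 17 and 18 < 39, go left
  at 10: both 17 and 18 > 10, go right
  at 24: both 17 and 18 < 24, go left
  at 22: both 17 and 18 < 22, go left
  at 12: both 17 and 18 > 12, go right
  at 18: 17 <= 18 <= 18, this is the LCA
LCA = 18


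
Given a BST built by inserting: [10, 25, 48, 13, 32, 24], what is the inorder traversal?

Tree insertion order: [10, 25, 48, 13, 32, 24]
Tree (level-order array): [10, None, 25, 13, 48, None, 24, 32]
Inorder traversal: [10, 13, 24, 25, 32, 48]


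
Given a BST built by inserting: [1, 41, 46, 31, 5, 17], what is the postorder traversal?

Tree insertion order: [1, 41, 46, 31, 5, 17]
Tree (level-order array): [1, None, 41, 31, 46, 5, None, None, None, None, 17]
Postorder traversal: [17, 5, 31, 46, 41, 1]


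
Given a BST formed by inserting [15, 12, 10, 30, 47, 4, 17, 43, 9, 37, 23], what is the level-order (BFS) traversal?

Tree insertion order: [15, 12, 10, 30, 47, 4, 17, 43, 9, 37, 23]
Tree (level-order array): [15, 12, 30, 10, None, 17, 47, 4, None, None, 23, 43, None, None, 9, None, None, 37]
BFS from the root, enqueuing left then right child of each popped node:
  queue [15] -> pop 15, enqueue [12, 30], visited so far: [15]
  queue [12, 30] -> pop 12, enqueue [10], visited so far: [15, 12]
  queue [30, 10] -> pop 30, enqueue [17, 47], visited so far: [15, 12, 30]
  queue [10, 17, 47] -> pop 10, enqueue [4], visited so far: [15, 12, 30, 10]
  queue [17, 47, 4] -> pop 17, enqueue [23], visited so far: [15, 12, 30, 10, 17]
  queue [47, 4, 23] -> pop 47, enqueue [43], visited so far: [15, 12, 30, 10, 17, 47]
  queue [4, 23, 43] -> pop 4, enqueue [9], visited so far: [15, 12, 30, 10, 17, 47, 4]
  queue [23, 43, 9] -> pop 23, enqueue [none], visited so far: [15, 12, 30, 10, 17, 47, 4, 23]
  queue [43, 9] -> pop 43, enqueue [37], visited so far: [15, 12, 30, 10, 17, 47, 4, 23, 43]
  queue [9, 37] -> pop 9, enqueue [none], visited so far: [15, 12, 30, 10, 17, 47, 4, 23, 43, 9]
  queue [37] -> pop 37, enqueue [none], visited so far: [15, 12, 30, 10, 17, 47, 4, 23, 43, 9, 37]
Result: [15, 12, 30, 10, 17, 47, 4, 23, 43, 9, 37]


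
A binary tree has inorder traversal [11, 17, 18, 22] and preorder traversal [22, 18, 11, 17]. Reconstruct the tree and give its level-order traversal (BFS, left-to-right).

Inorder:  [11, 17, 18, 22]
Preorder: [22, 18, 11, 17]
Algorithm: preorder visits root first, so consume preorder in order;
for each root, split the current inorder slice at that value into
left-subtree inorder and right-subtree inorder, then recurse.
Recursive splits:
  root=22; inorder splits into left=[11, 17, 18], right=[]
  root=18; inorder splits into left=[11, 17], right=[]
  root=11; inorder splits into left=[], right=[17]
  root=17; inorder splits into left=[], right=[]
Reconstructed level-order: [22, 18, 11, 17]


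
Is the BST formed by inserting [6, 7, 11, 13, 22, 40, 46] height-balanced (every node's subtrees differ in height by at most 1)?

Tree (level-order array): [6, None, 7, None, 11, None, 13, None, 22, None, 40, None, 46]
Definition: a tree is height-balanced if, at every node, |h(left) - h(right)| <= 1 (empty subtree has height -1).
Bottom-up per-node check:
  node 46: h_left=-1, h_right=-1, diff=0 [OK], height=0
  node 40: h_left=-1, h_right=0, diff=1 [OK], height=1
  node 22: h_left=-1, h_right=1, diff=2 [FAIL (|-1-1|=2 > 1)], height=2
  node 13: h_left=-1, h_right=2, diff=3 [FAIL (|-1-2|=3 > 1)], height=3
  node 11: h_left=-1, h_right=3, diff=4 [FAIL (|-1-3|=4 > 1)], height=4
  node 7: h_left=-1, h_right=4, diff=5 [FAIL (|-1-4|=5 > 1)], height=5
  node 6: h_left=-1, h_right=5, diff=6 [FAIL (|-1-5|=6 > 1)], height=6
Node 22 violates the condition: |-1 - 1| = 2 > 1.
Result: Not balanced


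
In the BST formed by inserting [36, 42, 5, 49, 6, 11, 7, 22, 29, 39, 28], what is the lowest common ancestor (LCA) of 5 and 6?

Tree insertion order: [36, 42, 5, 49, 6, 11, 7, 22, 29, 39, 28]
Tree (level-order array): [36, 5, 42, None, 6, 39, 49, None, 11, None, None, None, None, 7, 22, None, None, None, 29, 28]
In a BST, the LCA of p=5, q=6 is the first node v on the
root-to-leaf path with p <= v <= q (go left if both < v, right if both > v).
Walk from root:
  at 36: both 5 and 6 < 36, go left
  at 5: 5 <= 5 <= 6, this is the LCA
LCA = 5


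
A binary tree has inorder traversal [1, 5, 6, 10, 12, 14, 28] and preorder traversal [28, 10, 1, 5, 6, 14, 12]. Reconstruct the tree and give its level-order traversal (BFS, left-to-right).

Inorder:  [1, 5, 6, 10, 12, 14, 28]
Preorder: [28, 10, 1, 5, 6, 14, 12]
Algorithm: preorder visits root first, so consume preorder in order;
for each root, split the current inorder slice at that value into
left-subtree inorder and right-subtree inorder, then recurse.
Recursive splits:
  root=28; inorder splits into left=[1, 5, 6, 10, 12, 14], right=[]
  root=10; inorder splits into left=[1, 5, 6], right=[12, 14]
  root=1; inorder splits into left=[], right=[5, 6]
  root=5; inorder splits into left=[], right=[6]
  root=6; inorder splits into left=[], right=[]
  root=14; inorder splits into left=[12], right=[]
  root=12; inorder splits into left=[], right=[]
Reconstructed level-order: [28, 10, 1, 14, 5, 12, 6]


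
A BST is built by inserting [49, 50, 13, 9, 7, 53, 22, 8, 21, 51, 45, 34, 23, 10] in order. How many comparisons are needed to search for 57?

Search path for 57: 49 -> 50 -> 53
Found: False
Comparisons: 3


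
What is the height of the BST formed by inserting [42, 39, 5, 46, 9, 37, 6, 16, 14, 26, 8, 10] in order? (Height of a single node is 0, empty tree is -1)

Insertion order: [42, 39, 5, 46, 9, 37, 6, 16, 14, 26, 8, 10]
Tree (level-order array): [42, 39, 46, 5, None, None, None, None, 9, 6, 37, None, 8, 16, None, None, None, 14, 26, 10]
Compute height bottom-up (empty subtree = -1):
  height(8) = 1 + max(-1, -1) = 0
  height(6) = 1 + max(-1, 0) = 1
  height(10) = 1 + max(-1, -1) = 0
  height(14) = 1 + max(0, -1) = 1
  height(26) = 1 + max(-1, -1) = 0
  height(16) = 1 + max(1, 0) = 2
  height(37) = 1 + max(2, -1) = 3
  height(9) = 1 + max(1, 3) = 4
  height(5) = 1 + max(-1, 4) = 5
  height(39) = 1 + max(5, -1) = 6
  height(46) = 1 + max(-1, -1) = 0
  height(42) = 1 + max(6, 0) = 7
Height = 7


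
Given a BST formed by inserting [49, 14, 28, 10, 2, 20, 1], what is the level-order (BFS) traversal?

Tree insertion order: [49, 14, 28, 10, 2, 20, 1]
Tree (level-order array): [49, 14, None, 10, 28, 2, None, 20, None, 1]
BFS from the root, enqueuing left then right child of each popped node:
  queue [49] -> pop 49, enqueue [14], visited so far: [49]
  queue [14] -> pop 14, enqueue [10, 28], visited so far: [49, 14]
  queue [10, 28] -> pop 10, enqueue [2], visited so far: [49, 14, 10]
  queue [28, 2] -> pop 28, enqueue [20], visited so far: [49, 14, 10, 28]
  queue [2, 20] -> pop 2, enqueue [1], visited so far: [49, 14, 10, 28, 2]
  queue [20, 1] -> pop 20, enqueue [none], visited so far: [49, 14, 10, 28, 2, 20]
  queue [1] -> pop 1, enqueue [none], visited so far: [49, 14, 10, 28, 2, 20, 1]
Result: [49, 14, 10, 28, 2, 20, 1]


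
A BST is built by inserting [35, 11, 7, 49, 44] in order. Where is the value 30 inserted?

Starting tree (level order): [35, 11, 49, 7, None, 44]
Insertion path: 35 -> 11
Result: insert 30 as right child of 11
Final tree (level order): [35, 11, 49, 7, 30, 44]


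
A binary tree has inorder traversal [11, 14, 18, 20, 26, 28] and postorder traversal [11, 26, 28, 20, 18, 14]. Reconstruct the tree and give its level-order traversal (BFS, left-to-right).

Inorder:   [11, 14, 18, 20, 26, 28]
Postorder: [11, 26, 28, 20, 18, 14]
Algorithm: postorder visits root last, so walk postorder right-to-left;
each value is the root of the current inorder slice — split it at that
value, recurse on the right subtree first, then the left.
Recursive splits:
  root=14; inorder splits into left=[11], right=[18, 20, 26, 28]
  root=18; inorder splits into left=[], right=[20, 26, 28]
  root=20; inorder splits into left=[], right=[26, 28]
  root=28; inorder splits into left=[26], right=[]
  root=26; inorder splits into left=[], right=[]
  root=11; inorder splits into left=[], right=[]
Reconstructed level-order: [14, 11, 18, 20, 28, 26]


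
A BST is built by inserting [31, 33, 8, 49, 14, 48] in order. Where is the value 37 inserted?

Starting tree (level order): [31, 8, 33, None, 14, None, 49, None, None, 48]
Insertion path: 31 -> 33 -> 49 -> 48
Result: insert 37 as left child of 48
Final tree (level order): [31, 8, 33, None, 14, None, 49, None, None, 48, None, 37]


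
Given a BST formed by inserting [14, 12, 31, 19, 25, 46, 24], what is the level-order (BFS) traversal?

Tree insertion order: [14, 12, 31, 19, 25, 46, 24]
Tree (level-order array): [14, 12, 31, None, None, 19, 46, None, 25, None, None, 24]
BFS from the root, enqueuing left then right child of each popped node:
  queue [14] -> pop 14, enqueue [12, 31], visited so far: [14]
  queue [12, 31] -> pop 12, enqueue [none], visited so far: [14, 12]
  queue [31] -> pop 31, enqueue [19, 46], visited so far: [14, 12, 31]
  queue [19, 46] -> pop 19, enqueue [25], visited so far: [14, 12, 31, 19]
  queue [46, 25] -> pop 46, enqueue [none], visited so far: [14, 12, 31, 19, 46]
  queue [25] -> pop 25, enqueue [24], visited so far: [14, 12, 31, 19, 46, 25]
  queue [24] -> pop 24, enqueue [none], visited so far: [14, 12, 31, 19, 46, 25, 24]
Result: [14, 12, 31, 19, 46, 25, 24]


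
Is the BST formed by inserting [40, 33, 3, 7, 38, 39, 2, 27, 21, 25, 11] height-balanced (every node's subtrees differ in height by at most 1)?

Tree (level-order array): [40, 33, None, 3, 38, 2, 7, None, 39, None, None, None, 27, None, None, 21, None, 11, 25]
Definition: a tree is height-balanced if, at every node, |h(left) - h(right)| <= 1 (empty subtree has height -1).
Bottom-up per-node check:
  node 2: h_left=-1, h_right=-1, diff=0 [OK], height=0
  node 11: h_left=-1, h_right=-1, diff=0 [OK], height=0
  node 25: h_left=-1, h_right=-1, diff=0 [OK], height=0
  node 21: h_left=0, h_right=0, diff=0 [OK], height=1
  node 27: h_left=1, h_right=-1, diff=2 [FAIL (|1--1|=2 > 1)], height=2
  node 7: h_left=-1, h_right=2, diff=3 [FAIL (|-1-2|=3 > 1)], height=3
  node 3: h_left=0, h_right=3, diff=3 [FAIL (|0-3|=3 > 1)], height=4
  node 39: h_left=-1, h_right=-1, diff=0 [OK], height=0
  node 38: h_left=-1, h_right=0, diff=1 [OK], height=1
  node 33: h_left=4, h_right=1, diff=3 [FAIL (|4-1|=3 > 1)], height=5
  node 40: h_left=5, h_right=-1, diff=6 [FAIL (|5--1|=6 > 1)], height=6
Node 27 violates the condition: |1 - -1| = 2 > 1.
Result: Not balanced


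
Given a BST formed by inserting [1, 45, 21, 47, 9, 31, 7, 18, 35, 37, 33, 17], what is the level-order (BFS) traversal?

Tree insertion order: [1, 45, 21, 47, 9, 31, 7, 18, 35, 37, 33, 17]
Tree (level-order array): [1, None, 45, 21, 47, 9, 31, None, None, 7, 18, None, 35, None, None, 17, None, 33, 37]
BFS from the root, enqueuing left then right child of each popped node:
  queue [1] -> pop 1, enqueue [45], visited so far: [1]
  queue [45] -> pop 45, enqueue [21, 47], visited so far: [1, 45]
  queue [21, 47] -> pop 21, enqueue [9, 31], visited so far: [1, 45, 21]
  queue [47, 9, 31] -> pop 47, enqueue [none], visited so far: [1, 45, 21, 47]
  queue [9, 31] -> pop 9, enqueue [7, 18], visited so far: [1, 45, 21, 47, 9]
  queue [31, 7, 18] -> pop 31, enqueue [35], visited so far: [1, 45, 21, 47, 9, 31]
  queue [7, 18, 35] -> pop 7, enqueue [none], visited so far: [1, 45, 21, 47, 9, 31, 7]
  queue [18, 35] -> pop 18, enqueue [17], visited so far: [1, 45, 21, 47, 9, 31, 7, 18]
  queue [35, 17] -> pop 35, enqueue [33, 37], visited so far: [1, 45, 21, 47, 9, 31, 7, 18, 35]
  queue [17, 33, 37] -> pop 17, enqueue [none], visited so far: [1, 45, 21, 47, 9, 31, 7, 18, 35, 17]
  queue [33, 37] -> pop 33, enqueue [none], visited so far: [1, 45, 21, 47, 9, 31, 7, 18, 35, 17, 33]
  queue [37] -> pop 37, enqueue [none], visited so far: [1, 45, 21, 47, 9, 31, 7, 18, 35, 17, 33, 37]
Result: [1, 45, 21, 47, 9, 31, 7, 18, 35, 17, 33, 37]


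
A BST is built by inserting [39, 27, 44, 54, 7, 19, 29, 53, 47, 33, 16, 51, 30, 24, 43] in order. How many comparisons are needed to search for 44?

Search path for 44: 39 -> 44
Found: True
Comparisons: 2


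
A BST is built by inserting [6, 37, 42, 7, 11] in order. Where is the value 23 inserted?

Starting tree (level order): [6, None, 37, 7, 42, None, 11]
Insertion path: 6 -> 37 -> 7 -> 11
Result: insert 23 as right child of 11
Final tree (level order): [6, None, 37, 7, 42, None, 11, None, None, None, 23]


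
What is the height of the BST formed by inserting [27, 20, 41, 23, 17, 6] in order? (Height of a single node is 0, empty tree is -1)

Insertion order: [27, 20, 41, 23, 17, 6]
Tree (level-order array): [27, 20, 41, 17, 23, None, None, 6]
Compute height bottom-up (empty subtree = -1):
  height(6) = 1 + max(-1, -1) = 0
  height(17) = 1 + max(0, -1) = 1
  height(23) = 1 + max(-1, -1) = 0
  height(20) = 1 + max(1, 0) = 2
  height(41) = 1 + max(-1, -1) = 0
  height(27) = 1 + max(2, 0) = 3
Height = 3


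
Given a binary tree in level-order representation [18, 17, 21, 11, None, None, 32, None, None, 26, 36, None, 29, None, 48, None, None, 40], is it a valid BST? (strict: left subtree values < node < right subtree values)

Level-order array: [18, 17, 21, 11, None, None, 32, None, None, 26, 36, None, 29, None, 48, None, None, 40]
Validate using subtree bounds (lo, hi): at each node, require lo < value < hi,
then recurse left with hi=value and right with lo=value.
Preorder trace (stopping at first violation):
  at node 18 with bounds (-inf, +inf): OK
  at node 17 with bounds (-inf, 18): OK
  at node 11 with bounds (-inf, 17): OK
  at node 21 with bounds (18, +inf): OK
  at node 32 with bounds (21, +inf): OK
  at node 26 with bounds (21, 32): OK
  at node 29 with bounds (26, 32): OK
  at node 36 with bounds (32, +inf): OK
  at node 48 with bounds (36, +inf): OK
  at node 40 with bounds (36, 48): OK
No violation found at any node.
Result: Valid BST


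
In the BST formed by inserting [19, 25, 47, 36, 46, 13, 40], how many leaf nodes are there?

Tree built from: [19, 25, 47, 36, 46, 13, 40]
Tree (level-order array): [19, 13, 25, None, None, None, 47, 36, None, None, 46, 40]
Rule: A leaf has 0 children.
Per-node child counts:
  node 19: 2 child(ren)
  node 13: 0 child(ren)
  node 25: 1 child(ren)
  node 47: 1 child(ren)
  node 36: 1 child(ren)
  node 46: 1 child(ren)
  node 40: 0 child(ren)
Matching nodes: [13, 40]
Count of leaf nodes: 2


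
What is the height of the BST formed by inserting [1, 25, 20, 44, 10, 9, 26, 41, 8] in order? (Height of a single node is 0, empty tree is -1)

Insertion order: [1, 25, 20, 44, 10, 9, 26, 41, 8]
Tree (level-order array): [1, None, 25, 20, 44, 10, None, 26, None, 9, None, None, 41, 8]
Compute height bottom-up (empty subtree = -1):
  height(8) = 1 + max(-1, -1) = 0
  height(9) = 1 + max(0, -1) = 1
  height(10) = 1 + max(1, -1) = 2
  height(20) = 1 + max(2, -1) = 3
  height(41) = 1 + max(-1, -1) = 0
  height(26) = 1 + max(-1, 0) = 1
  height(44) = 1 + max(1, -1) = 2
  height(25) = 1 + max(3, 2) = 4
  height(1) = 1 + max(-1, 4) = 5
Height = 5


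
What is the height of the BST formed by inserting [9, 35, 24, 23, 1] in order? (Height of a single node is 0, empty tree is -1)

Insertion order: [9, 35, 24, 23, 1]
Tree (level-order array): [9, 1, 35, None, None, 24, None, 23]
Compute height bottom-up (empty subtree = -1):
  height(1) = 1 + max(-1, -1) = 0
  height(23) = 1 + max(-1, -1) = 0
  height(24) = 1 + max(0, -1) = 1
  height(35) = 1 + max(1, -1) = 2
  height(9) = 1 + max(0, 2) = 3
Height = 3


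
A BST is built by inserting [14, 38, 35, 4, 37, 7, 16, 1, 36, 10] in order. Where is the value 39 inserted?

Starting tree (level order): [14, 4, 38, 1, 7, 35, None, None, None, None, 10, 16, 37, None, None, None, None, 36]
Insertion path: 14 -> 38
Result: insert 39 as right child of 38
Final tree (level order): [14, 4, 38, 1, 7, 35, 39, None, None, None, 10, 16, 37, None, None, None, None, None, None, 36]


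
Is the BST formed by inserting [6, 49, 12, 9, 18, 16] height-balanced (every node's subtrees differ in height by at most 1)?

Tree (level-order array): [6, None, 49, 12, None, 9, 18, None, None, 16]
Definition: a tree is height-balanced if, at every node, |h(left) - h(right)| <= 1 (empty subtree has height -1).
Bottom-up per-node check:
  node 9: h_left=-1, h_right=-1, diff=0 [OK], height=0
  node 16: h_left=-1, h_right=-1, diff=0 [OK], height=0
  node 18: h_left=0, h_right=-1, diff=1 [OK], height=1
  node 12: h_left=0, h_right=1, diff=1 [OK], height=2
  node 49: h_left=2, h_right=-1, diff=3 [FAIL (|2--1|=3 > 1)], height=3
  node 6: h_left=-1, h_right=3, diff=4 [FAIL (|-1-3|=4 > 1)], height=4
Node 49 violates the condition: |2 - -1| = 3 > 1.
Result: Not balanced


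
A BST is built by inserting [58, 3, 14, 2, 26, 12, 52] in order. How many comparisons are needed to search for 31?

Search path for 31: 58 -> 3 -> 14 -> 26 -> 52
Found: False
Comparisons: 5


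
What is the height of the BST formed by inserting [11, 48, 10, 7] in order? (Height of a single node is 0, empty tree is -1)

Insertion order: [11, 48, 10, 7]
Tree (level-order array): [11, 10, 48, 7]
Compute height bottom-up (empty subtree = -1):
  height(7) = 1 + max(-1, -1) = 0
  height(10) = 1 + max(0, -1) = 1
  height(48) = 1 + max(-1, -1) = 0
  height(11) = 1 + max(1, 0) = 2
Height = 2


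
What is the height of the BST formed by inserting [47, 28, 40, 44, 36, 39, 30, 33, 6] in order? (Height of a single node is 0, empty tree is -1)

Insertion order: [47, 28, 40, 44, 36, 39, 30, 33, 6]
Tree (level-order array): [47, 28, None, 6, 40, None, None, 36, 44, 30, 39, None, None, None, 33]
Compute height bottom-up (empty subtree = -1):
  height(6) = 1 + max(-1, -1) = 0
  height(33) = 1 + max(-1, -1) = 0
  height(30) = 1 + max(-1, 0) = 1
  height(39) = 1 + max(-1, -1) = 0
  height(36) = 1 + max(1, 0) = 2
  height(44) = 1 + max(-1, -1) = 0
  height(40) = 1 + max(2, 0) = 3
  height(28) = 1 + max(0, 3) = 4
  height(47) = 1 + max(4, -1) = 5
Height = 5


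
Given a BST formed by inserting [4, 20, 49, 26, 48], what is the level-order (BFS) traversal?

Tree insertion order: [4, 20, 49, 26, 48]
Tree (level-order array): [4, None, 20, None, 49, 26, None, None, 48]
BFS from the root, enqueuing left then right child of each popped node:
  queue [4] -> pop 4, enqueue [20], visited so far: [4]
  queue [20] -> pop 20, enqueue [49], visited so far: [4, 20]
  queue [49] -> pop 49, enqueue [26], visited so far: [4, 20, 49]
  queue [26] -> pop 26, enqueue [48], visited so far: [4, 20, 49, 26]
  queue [48] -> pop 48, enqueue [none], visited so far: [4, 20, 49, 26, 48]
Result: [4, 20, 49, 26, 48]


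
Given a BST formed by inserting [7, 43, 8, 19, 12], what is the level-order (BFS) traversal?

Tree insertion order: [7, 43, 8, 19, 12]
Tree (level-order array): [7, None, 43, 8, None, None, 19, 12]
BFS from the root, enqueuing left then right child of each popped node:
  queue [7] -> pop 7, enqueue [43], visited so far: [7]
  queue [43] -> pop 43, enqueue [8], visited so far: [7, 43]
  queue [8] -> pop 8, enqueue [19], visited so far: [7, 43, 8]
  queue [19] -> pop 19, enqueue [12], visited so far: [7, 43, 8, 19]
  queue [12] -> pop 12, enqueue [none], visited so far: [7, 43, 8, 19, 12]
Result: [7, 43, 8, 19, 12]


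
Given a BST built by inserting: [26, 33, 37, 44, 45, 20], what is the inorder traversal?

Tree insertion order: [26, 33, 37, 44, 45, 20]
Tree (level-order array): [26, 20, 33, None, None, None, 37, None, 44, None, 45]
Inorder traversal: [20, 26, 33, 37, 44, 45]


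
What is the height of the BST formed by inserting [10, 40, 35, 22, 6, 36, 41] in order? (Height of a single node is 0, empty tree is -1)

Insertion order: [10, 40, 35, 22, 6, 36, 41]
Tree (level-order array): [10, 6, 40, None, None, 35, 41, 22, 36]
Compute height bottom-up (empty subtree = -1):
  height(6) = 1 + max(-1, -1) = 0
  height(22) = 1 + max(-1, -1) = 0
  height(36) = 1 + max(-1, -1) = 0
  height(35) = 1 + max(0, 0) = 1
  height(41) = 1 + max(-1, -1) = 0
  height(40) = 1 + max(1, 0) = 2
  height(10) = 1 + max(0, 2) = 3
Height = 3


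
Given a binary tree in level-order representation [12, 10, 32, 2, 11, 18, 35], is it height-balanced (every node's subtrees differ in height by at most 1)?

Tree (level-order array): [12, 10, 32, 2, 11, 18, 35]
Definition: a tree is height-balanced if, at every node, |h(left) - h(right)| <= 1 (empty subtree has height -1).
Bottom-up per-node check:
  node 2: h_left=-1, h_right=-1, diff=0 [OK], height=0
  node 11: h_left=-1, h_right=-1, diff=0 [OK], height=0
  node 10: h_left=0, h_right=0, diff=0 [OK], height=1
  node 18: h_left=-1, h_right=-1, diff=0 [OK], height=0
  node 35: h_left=-1, h_right=-1, diff=0 [OK], height=0
  node 32: h_left=0, h_right=0, diff=0 [OK], height=1
  node 12: h_left=1, h_right=1, diff=0 [OK], height=2
All nodes satisfy the balance condition.
Result: Balanced


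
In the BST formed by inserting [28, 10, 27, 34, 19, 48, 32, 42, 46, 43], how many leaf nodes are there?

Tree built from: [28, 10, 27, 34, 19, 48, 32, 42, 46, 43]
Tree (level-order array): [28, 10, 34, None, 27, 32, 48, 19, None, None, None, 42, None, None, None, None, 46, 43]
Rule: A leaf has 0 children.
Per-node child counts:
  node 28: 2 child(ren)
  node 10: 1 child(ren)
  node 27: 1 child(ren)
  node 19: 0 child(ren)
  node 34: 2 child(ren)
  node 32: 0 child(ren)
  node 48: 1 child(ren)
  node 42: 1 child(ren)
  node 46: 1 child(ren)
  node 43: 0 child(ren)
Matching nodes: [19, 32, 43]
Count of leaf nodes: 3


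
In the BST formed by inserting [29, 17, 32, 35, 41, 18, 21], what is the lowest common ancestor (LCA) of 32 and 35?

Tree insertion order: [29, 17, 32, 35, 41, 18, 21]
Tree (level-order array): [29, 17, 32, None, 18, None, 35, None, 21, None, 41]
In a BST, the LCA of p=32, q=35 is the first node v on the
root-to-leaf path with p <= v <= q (go left if both < v, right if both > v).
Walk from root:
  at 29: both 32 and 35 > 29, go right
  at 32: 32 <= 32 <= 35, this is the LCA
LCA = 32


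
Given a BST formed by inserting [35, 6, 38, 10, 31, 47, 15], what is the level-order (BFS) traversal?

Tree insertion order: [35, 6, 38, 10, 31, 47, 15]
Tree (level-order array): [35, 6, 38, None, 10, None, 47, None, 31, None, None, 15]
BFS from the root, enqueuing left then right child of each popped node:
  queue [35] -> pop 35, enqueue [6, 38], visited so far: [35]
  queue [6, 38] -> pop 6, enqueue [10], visited so far: [35, 6]
  queue [38, 10] -> pop 38, enqueue [47], visited so far: [35, 6, 38]
  queue [10, 47] -> pop 10, enqueue [31], visited so far: [35, 6, 38, 10]
  queue [47, 31] -> pop 47, enqueue [none], visited so far: [35, 6, 38, 10, 47]
  queue [31] -> pop 31, enqueue [15], visited so far: [35, 6, 38, 10, 47, 31]
  queue [15] -> pop 15, enqueue [none], visited so far: [35, 6, 38, 10, 47, 31, 15]
Result: [35, 6, 38, 10, 47, 31, 15]


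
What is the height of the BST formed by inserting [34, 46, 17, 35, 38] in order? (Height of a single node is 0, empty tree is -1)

Insertion order: [34, 46, 17, 35, 38]
Tree (level-order array): [34, 17, 46, None, None, 35, None, None, 38]
Compute height bottom-up (empty subtree = -1):
  height(17) = 1 + max(-1, -1) = 0
  height(38) = 1 + max(-1, -1) = 0
  height(35) = 1 + max(-1, 0) = 1
  height(46) = 1 + max(1, -1) = 2
  height(34) = 1 + max(0, 2) = 3
Height = 3


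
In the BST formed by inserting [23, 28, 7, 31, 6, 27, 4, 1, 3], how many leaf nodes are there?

Tree built from: [23, 28, 7, 31, 6, 27, 4, 1, 3]
Tree (level-order array): [23, 7, 28, 6, None, 27, 31, 4, None, None, None, None, None, 1, None, None, 3]
Rule: A leaf has 0 children.
Per-node child counts:
  node 23: 2 child(ren)
  node 7: 1 child(ren)
  node 6: 1 child(ren)
  node 4: 1 child(ren)
  node 1: 1 child(ren)
  node 3: 0 child(ren)
  node 28: 2 child(ren)
  node 27: 0 child(ren)
  node 31: 0 child(ren)
Matching nodes: [3, 27, 31]
Count of leaf nodes: 3


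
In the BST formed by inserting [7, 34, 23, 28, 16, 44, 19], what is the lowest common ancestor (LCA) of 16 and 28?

Tree insertion order: [7, 34, 23, 28, 16, 44, 19]
Tree (level-order array): [7, None, 34, 23, 44, 16, 28, None, None, None, 19]
In a BST, the LCA of p=16, q=28 is the first node v on the
root-to-leaf path with p <= v <= q (go left if both < v, right if both > v).
Walk from root:
  at 7: both 16 and 28 > 7, go right
  at 34: both 16 and 28 < 34, go left
  at 23: 16 <= 23 <= 28, this is the LCA
LCA = 23


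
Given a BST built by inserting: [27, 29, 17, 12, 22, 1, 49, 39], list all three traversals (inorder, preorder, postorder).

Tree insertion order: [27, 29, 17, 12, 22, 1, 49, 39]
Tree (level-order array): [27, 17, 29, 12, 22, None, 49, 1, None, None, None, 39]
Inorder (L, root, R): [1, 12, 17, 22, 27, 29, 39, 49]
Preorder (root, L, R): [27, 17, 12, 1, 22, 29, 49, 39]
Postorder (L, R, root): [1, 12, 22, 17, 39, 49, 29, 27]


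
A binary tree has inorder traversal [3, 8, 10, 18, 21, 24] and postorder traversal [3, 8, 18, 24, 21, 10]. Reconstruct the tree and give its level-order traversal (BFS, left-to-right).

Inorder:   [3, 8, 10, 18, 21, 24]
Postorder: [3, 8, 18, 24, 21, 10]
Algorithm: postorder visits root last, so walk postorder right-to-left;
each value is the root of the current inorder slice — split it at that
value, recurse on the right subtree first, then the left.
Recursive splits:
  root=10; inorder splits into left=[3, 8], right=[18, 21, 24]
  root=21; inorder splits into left=[18], right=[24]
  root=24; inorder splits into left=[], right=[]
  root=18; inorder splits into left=[], right=[]
  root=8; inorder splits into left=[3], right=[]
  root=3; inorder splits into left=[], right=[]
Reconstructed level-order: [10, 8, 21, 3, 18, 24]


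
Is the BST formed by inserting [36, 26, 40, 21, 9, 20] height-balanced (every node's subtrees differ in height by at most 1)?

Tree (level-order array): [36, 26, 40, 21, None, None, None, 9, None, None, 20]
Definition: a tree is height-balanced if, at every node, |h(left) - h(right)| <= 1 (empty subtree has height -1).
Bottom-up per-node check:
  node 20: h_left=-1, h_right=-1, diff=0 [OK], height=0
  node 9: h_left=-1, h_right=0, diff=1 [OK], height=1
  node 21: h_left=1, h_right=-1, diff=2 [FAIL (|1--1|=2 > 1)], height=2
  node 26: h_left=2, h_right=-1, diff=3 [FAIL (|2--1|=3 > 1)], height=3
  node 40: h_left=-1, h_right=-1, diff=0 [OK], height=0
  node 36: h_left=3, h_right=0, diff=3 [FAIL (|3-0|=3 > 1)], height=4
Node 21 violates the condition: |1 - -1| = 2 > 1.
Result: Not balanced


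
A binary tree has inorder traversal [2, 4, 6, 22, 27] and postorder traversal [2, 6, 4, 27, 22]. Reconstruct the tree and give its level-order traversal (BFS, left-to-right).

Inorder:   [2, 4, 6, 22, 27]
Postorder: [2, 6, 4, 27, 22]
Algorithm: postorder visits root last, so walk postorder right-to-left;
each value is the root of the current inorder slice — split it at that
value, recurse on the right subtree first, then the left.
Recursive splits:
  root=22; inorder splits into left=[2, 4, 6], right=[27]
  root=27; inorder splits into left=[], right=[]
  root=4; inorder splits into left=[2], right=[6]
  root=6; inorder splits into left=[], right=[]
  root=2; inorder splits into left=[], right=[]
Reconstructed level-order: [22, 4, 27, 2, 6]


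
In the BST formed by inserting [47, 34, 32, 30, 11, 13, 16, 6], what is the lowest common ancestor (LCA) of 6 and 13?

Tree insertion order: [47, 34, 32, 30, 11, 13, 16, 6]
Tree (level-order array): [47, 34, None, 32, None, 30, None, 11, None, 6, 13, None, None, None, 16]
In a BST, the LCA of p=6, q=13 is the first node v on the
root-to-leaf path with p <= v <= q (go left if both < v, right if both > v).
Walk from root:
  at 47: both 6 and 13 < 47, go left
  at 34: both 6 and 13 < 34, go left
  at 32: both 6 and 13 < 32, go left
  at 30: both 6 and 13 < 30, go left
  at 11: 6 <= 11 <= 13, this is the LCA
LCA = 11
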